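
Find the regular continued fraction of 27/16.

[1; 1, 2, 5]

Run the Euclidean algorithm on 27 and 16; the successive quotients are the partial quotients a_0, a_1, ... (each step inverts the fractional part left over by the previous one):
  27 = 1*16 + 11, so a_0 = 1.
  16 = 1*11 + 5, so a_1 = 1.
  11 = 2*5 + 1, so a_2 = 2.
  5 = 5*1 + 0, so a_3 = 5.
The remainder reaches 0 after 4 divisions, so the expansion has 4 partial quotients, read off in order.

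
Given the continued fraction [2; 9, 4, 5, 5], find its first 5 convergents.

2/1, 19/9, 78/37, 409/194, 2123/1007

Using the convergent recurrence p_i = a_i*p_{i-1} + p_{i-2}, q_i = a_i*q_{i-1} + q_{i-2} with p_{-2}=0, p_{-1}=1, q_{-2}=1, q_{-1}=0:
  i=0: a_0=2, p_0 = 2*1 + 0 = 2, q_0 = 2*0 + 1 = 1.
  i=1: a_1=9, p_1 = 9*2 + 1 = 19, q_1 = 9*1 + 0 = 9.
  i=2: a_2=4, p_2 = 4*19 + 2 = 78, q_2 = 4*9 + 1 = 37.
  i=3: a_3=5, p_3 = 5*78 + 19 = 409, q_3 = 5*37 + 9 = 194.
  i=4: a_4=5, p_4 = 5*409 + 78 = 2123, q_4 = 5*194 + 37 = 1007.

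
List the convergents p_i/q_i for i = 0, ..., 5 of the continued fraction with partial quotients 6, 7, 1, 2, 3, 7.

6/1, 43/7, 49/8, 141/23, 472/77, 3445/562

Using the convergent recurrence p_i = a_i*p_{i-1} + p_{i-2}, q_i = a_i*q_{i-1} + q_{i-2} with p_{-2}=0, p_{-1}=1, q_{-2}=1, q_{-1}=0:
  i=0: a_0=6, p_0 = 6*1 + 0 = 6, q_0 = 6*0 + 1 = 1.
  i=1: a_1=7, p_1 = 7*6 + 1 = 43, q_1 = 7*1 + 0 = 7.
  i=2: a_2=1, p_2 = 1*43 + 6 = 49, q_2 = 1*7 + 1 = 8.
  i=3: a_3=2, p_3 = 2*49 + 43 = 141, q_3 = 2*8 + 7 = 23.
  i=4: a_4=3, p_4 = 3*141 + 49 = 472, q_4 = 3*23 + 8 = 77.
  i=5: a_5=7, p_5 = 7*472 + 141 = 3445, q_5 = 7*77 + 23 = 562.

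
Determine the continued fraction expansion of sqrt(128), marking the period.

[11; (3, 5, 3, 22)]

Write x_i = (sqrt(128) + m_i)/d_i with (m_0, d_0) = (0, 1). a_0 = floor(sqrt(128)) = 11, since 11^2 = 121 <= 128 < 144 = 12^2.
Iterate m_{i+1} = d_i*a_i - m_i, d_{i+1} = (128 - m_{i+1}^2)/d_i, a_{i+1} = floor((a_0 + m_{i+1})/d_{i+1}):
  m_1 = 1*11 - 0 = 11, d_1 = (128 - 11^2)/1 = 7/1 = 7, a_1 = floor((11 + 11)/7) = 3.
  m_2 = 7*3 - 11 = 10, d_2 = (128 - 10^2)/7 = 28/7 = 4, a_2 = floor((11 + 10)/4) = 5.
  m_3 = 4*5 - 10 = 10, d_3 = (128 - 10^2)/4 = 28/4 = 7, a_3 = floor((11 + 10)/7) = 3.
  m_4 = 7*3 - 10 = 11, d_4 = (128 - 11^2)/7 = 7/7 = 1, a_4 = floor((11 + 11)/1) = 22.
  m_5 = 1*22 - 11 = 11, d_5 = (128 - 11^2)/1 = 7/1 = 7: (m_5, d_5) = (m_1, d_1) = (11, 7), so from here the quotients repeat a_1, ..., a_4; the period length is 4.
Hence the expansion of sqrt(128) is a_0 = 11 followed by the repeating block 3, 5, 3, 22 (period 4).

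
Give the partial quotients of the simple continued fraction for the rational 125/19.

[6; 1, 1, 2, 1, 2]

Run the Euclidean algorithm on 125 and 19; the successive quotients are the partial quotients a_0, a_1, ... (each step inverts the fractional part left over by the previous one):
  125 = 6*19 + 11, so a_0 = 6.
  19 = 1*11 + 8, so a_1 = 1.
  11 = 1*8 + 3, so a_2 = 1.
  8 = 2*3 + 2, so a_3 = 2.
  3 = 1*2 + 1, so a_4 = 1.
  2 = 2*1 + 0, so a_5 = 2.
The remainder reaches 0 after 6 divisions, so the expansion has 6 partial quotients, read off in order.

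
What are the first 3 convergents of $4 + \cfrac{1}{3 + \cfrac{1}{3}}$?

Using the convergent recurrence p_i = a_i*p_{i-1} + p_{i-2}, q_i = a_i*q_{i-1} + q_{i-2} with p_{-2}=0, p_{-1}=1, q_{-2}=1, q_{-1}=0:
  i=0: a_0=4, p_0 = 4*1 + 0 = 4, q_0 = 4*0 + 1 = 1.
  i=1: a_1=3, p_1 = 3*4 + 1 = 13, q_1 = 3*1 + 0 = 3.
  i=2: a_2=3, p_2 = 3*13 + 4 = 43, q_2 = 3*3 + 1 = 10.

4/1, 13/3, 43/10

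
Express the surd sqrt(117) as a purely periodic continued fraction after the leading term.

Write x_i = (sqrt(117) + m_i)/d_i with (m_0, d_0) = (0, 1). a_0 = floor(sqrt(117)) = 10, since 10^2 = 100 <= 117 < 121 = 11^2.
Iterate m_{i+1} = d_i*a_i - m_i, d_{i+1} = (117 - m_{i+1}^2)/d_i, a_{i+1} = floor((a_0 + m_{i+1})/d_{i+1}):
  m_1 = 1*10 - 0 = 10, d_1 = (117 - 10^2)/1 = 17/1 = 17, a_1 = floor((10 + 10)/17) = 1.
  m_2 = 17*1 - 10 = 7, d_2 = (117 - 7^2)/17 = 68/17 = 4, a_2 = floor((10 + 7)/4) = 4.
  m_3 = 4*4 - 7 = 9, d_3 = (117 - 9^2)/4 = 36/4 = 9, a_3 = floor((10 + 9)/9) = 2.
  m_4 = 9*2 - 9 = 9, d_4 = (117 - 9^2)/9 = 36/9 = 4, a_4 = floor((10 + 9)/4) = 4.
  m_5 = 4*4 - 9 = 7, d_5 = (117 - 7^2)/4 = 68/4 = 17, a_5 = floor((10 + 7)/17) = 1.
  m_6 = 17*1 - 7 = 10, d_6 = (117 - 10^2)/17 = 17/17 = 1, a_6 = floor((10 + 10)/1) = 20.
  m_7 = 1*20 - 10 = 10, d_7 = (117 - 10^2)/1 = 17/1 = 17: (m_7, d_7) = (m_1, d_1) = (10, 17), so from here the quotients repeat a_1, ..., a_6; the period length is 6.
Hence the expansion of sqrt(117) is a_0 = 10 followed by the repeating block 1, 4, 2, 4, 1, 20 (period 6).

[10; (1, 4, 2, 4, 1, 20)]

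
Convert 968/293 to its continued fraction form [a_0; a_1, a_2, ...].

[3; 3, 3, 2, 2, 1, 3]

Run the Euclidean algorithm on 968 and 293; the successive quotients are the partial quotients a_0, a_1, ... (each step inverts the fractional part left over by the previous one):
  968 = 3*293 + 89, so a_0 = 3.
  293 = 3*89 + 26, so a_1 = 3.
  89 = 3*26 + 11, so a_2 = 3.
  26 = 2*11 + 4, so a_3 = 2.
  11 = 2*4 + 3, so a_4 = 2.
  4 = 1*3 + 1, so a_5 = 1.
  3 = 3*1 + 0, so a_6 = 3.
The remainder reaches 0 after 7 divisions, so the expansion has 7 partial quotients, read off in order.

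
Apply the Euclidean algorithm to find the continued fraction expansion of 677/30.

Run the Euclidean algorithm on 677 and 30; the successive quotients are the partial quotients a_0, a_1, ... (each step inverts the fractional part left over by the previous one):
  677 = 22*30 + 17, so a_0 = 22.
  30 = 1*17 + 13, so a_1 = 1.
  17 = 1*13 + 4, so a_2 = 1.
  13 = 3*4 + 1, so a_3 = 3.
  4 = 4*1 + 0, so a_4 = 4.
The remainder reaches 0 after 5 divisions, so the expansion has 5 partial quotients, read off in order.

[22; 1, 1, 3, 4]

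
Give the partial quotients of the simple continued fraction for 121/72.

Run the Euclidean algorithm on 121 and 72; the successive quotients are the partial quotients a_0, a_1, ... (each step inverts the fractional part left over by the previous one):
  121 = 1*72 + 49, so a_0 = 1.
  72 = 1*49 + 23, so a_1 = 1.
  49 = 2*23 + 3, so a_2 = 2.
  23 = 7*3 + 2, so a_3 = 7.
  3 = 1*2 + 1, so a_4 = 1.
  2 = 2*1 + 0, so a_5 = 2.
The remainder reaches 0 after 6 divisions, so the expansion has 6 partial quotients, read off in order.

[1; 1, 2, 7, 1, 2]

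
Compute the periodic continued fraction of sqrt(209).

[14; (2, 5, 3, 2, 3, 5, 2, 28)]

Write x_i = (sqrt(209) + m_i)/d_i with (m_0, d_0) = (0, 1). a_0 = floor(sqrt(209)) = 14, since 14^2 = 196 <= 209 < 225 = 15^2.
Iterate m_{i+1} = d_i*a_i - m_i, d_{i+1} = (209 - m_{i+1}^2)/d_i, a_{i+1} = floor((a_0 + m_{i+1})/d_{i+1}):
  m_1 = 1*14 - 0 = 14, d_1 = (209 - 14^2)/1 = 13/1 = 13, a_1 = floor((14 + 14)/13) = 2.
  m_2 = 13*2 - 14 = 12, d_2 = (209 - 12^2)/13 = 65/13 = 5, a_2 = floor((14 + 12)/5) = 5.
  m_3 = 5*5 - 12 = 13, d_3 = (209 - 13^2)/5 = 40/5 = 8, a_3 = floor((14 + 13)/8) = 3.
  m_4 = 8*3 - 13 = 11, d_4 = (209 - 11^2)/8 = 88/8 = 11, a_4 = floor((14 + 11)/11) = 2.
  m_5 = 11*2 - 11 = 11, d_5 = (209 - 11^2)/11 = 88/11 = 8, a_5 = floor((14 + 11)/8) = 3.
  m_6 = 8*3 - 11 = 13, d_6 = (209 - 13^2)/8 = 40/8 = 5, a_6 = floor((14 + 13)/5) = 5.
  m_7 = 5*5 - 13 = 12, d_7 = (209 - 12^2)/5 = 65/5 = 13, a_7 = floor((14 + 12)/13) = 2.
  m_8 = 13*2 - 12 = 14, d_8 = (209 - 14^2)/13 = 13/13 = 1, a_8 = floor((14 + 14)/1) = 28.
  m_9 = 1*28 - 14 = 14, d_9 = (209 - 14^2)/1 = 13/1 = 13: (m_9, d_9) = (m_1, d_1) = (14, 13), so from here the quotients repeat a_1, ..., a_8; the period length is 8.
Hence the expansion of sqrt(209) is a_0 = 14 followed by the repeating block 2, 5, 3, 2, 3, 5, 2, 28 (period 8).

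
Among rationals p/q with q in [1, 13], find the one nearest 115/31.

26/7

Expand x = 115/31 as a continued fraction with the Euclidean algorithm:
  115 = 3*31 + 22, so a_0 = 3.
  31 = 1*22 + 9, so a_1 = 1.
  22 = 2*9 + 4, so a_2 = 2.
  9 = 2*4 + 1, so a_3 = 2.
  4 = 4*1 + 0, so a_4 = 4.
so x = [3; 1, 2, 2, 4].
Convergents (p_i = a_i*p_{i-1} + p_{i-2}, q_i = a_i*q_{i-1} + q_{i-2} with p_{-2}=0, p_{-1}=1, q_{-2}=1, q_{-1}=0), until the denominator exceeds 13:
  i=0: a_0=3, p_0 = 3*1 + 0 = 3, q_0 = 3*0 + 1 = 1.
  i=1: a_1=1, p_1 = 1*3 + 1 = 4, q_1 = 1*1 + 0 = 1.
  i=2: a_2=2, p_2 = 2*4 + 3 = 11, q_2 = 2*1 + 1 = 3.
  i=3: a_3=2, p_3 = 2*11 + 4 = 26, q_3 = 2*3 + 1 = 7.
  i=4: a_4=4, p_4 = 4*26 + 11 = 115, q_4 = 4*7 + 3 = 31.
q_4 = 31 > 13, so the last convergent with denominator <= 13 is p_3/q_3 = 26/7.
The closest fraction with denominator <= 13 is either p_3/q_3 or the intermediate fraction (k*p_3 + p_2)/(k*q_3 + q_2) with the largest k >= 1 whose denominator stays <= 13; these approach x as k grows, and every other convergent or intermediate fraction in range is farther away.
Largest k: floor((13 - q_2)/q_3) = floor((13 - 3)/7) = 1.
That gives (1*26 + 11)/(1*7 + 3) = 37/10.
Compare the errors: |x - 26/7| = |115*7 - 26*31|/(31*7) = 1/217, and |x - 37/10| = |115*10 - 37*31|/(31*10) = 3/310.
Cross-multiplying, 1*310 = 310 < 651 = 3*217, so 1/217 is smaller: the convergent 26/7 is closer to x than 37/10.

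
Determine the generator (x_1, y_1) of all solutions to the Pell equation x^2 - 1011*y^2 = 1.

(x, y) = (8426, 265)

First expand sqrt(1011) as a continued fraction. With x_i = (sqrt(1011) + m_i)/d_i and (m_0, d_0) = (0, 1): a_0 = floor(sqrt(1011)) = 31, since 31^2 = 961 <= 1011 < 1024 = 32^2.
Iterate m_{i+1} = d_i*a_i - m_i, d_{i+1} = (1011 - m_{i+1}^2)/d_i, a_{i+1} = floor((a_0 + m_{i+1})/d_{i+1}):
  m_1 = 1*31 - 0 = 31, d_1 = (1011 - 31^2)/1 = 50/1 = 50, a_1 = floor((31 + 31)/50) = 1.
  m_2 = 50*1 - 31 = 19, d_2 = (1011 - 19^2)/50 = 650/50 = 13, a_2 = floor((31 + 19)/13) = 3.
  m_3 = 13*3 - 19 = 20, d_3 = (1011 - 20^2)/13 = 611/13 = 47, a_3 = floor((31 + 20)/47) = 1.
  m_4 = 47*1 - 20 = 27, d_4 = (1011 - 27^2)/47 = 282/47 = 6, a_4 = floor((31 + 27)/6) = 9.
  m_5 = 6*9 - 27 = 27, d_5 = (1011 - 27^2)/6 = 282/6 = 47, a_5 = floor((31 + 27)/47) = 1.
  m_6 = 47*1 - 27 = 20, d_6 = (1011 - 20^2)/47 = 611/47 = 13, a_6 = floor((31 + 20)/13) = 3.
  m_7 = 13*3 - 20 = 19, d_7 = (1011 - 19^2)/13 = 650/13 = 50, a_7 = floor((31 + 19)/50) = 1.
  m_8 = 50*1 - 19 = 31, d_8 = (1011 - 31^2)/50 = 50/50 = 1, a_8 = floor((31 + 31)/1) = 62.
  m_9 = 1*62 - 31 = 31, d_9 = (1011 - 31^2)/1 = 50/1 = 50: (m_9, d_9) = (m_1, d_1) = (31, 50), so from here the quotients repeat a_1, ..., a_8; the period length is 8.
So sqrt(1011) = [31; (1, 3, 1, 9, 1, 3, 1, 62)] with period length k = 8.
k is even, so the fundamental solution of x^2 - 1011y^2 = 1 is (p_{k-1}, q_{k-1}) = (p_7, q_7); compute convergents through index 7.
Convergents (p_i = a_i*p_{i-1} + p_{i-2}, q_i = a_i*q_{i-1} + q_{i-2} with p_{-2}=0, p_{-1}=1, q_{-2}=1, q_{-1}=0):
  i=0: a_0=31, p_0 = 31*1 + 0 = 31, q_0 = 31*0 + 1 = 1.
  i=1: a_1=1, p_1 = 1*31 + 1 = 32, q_1 = 1*1 + 0 = 1.
  i=2: a_2=3, p_2 = 3*32 + 31 = 127, q_2 = 3*1 + 1 = 4.
  i=3: a_3=1, p_3 = 1*127 + 32 = 159, q_3 = 1*4 + 1 = 5.
  i=4: a_4=9, p_4 = 9*159 + 127 = 1558, q_4 = 9*5 + 4 = 49.
  i=5: a_5=1, p_5 = 1*1558 + 159 = 1717, q_5 = 1*49 + 5 = 54.
  i=6: a_6=3, p_6 = 3*1717 + 1558 = 6709, q_6 = 3*54 + 49 = 211.
  i=7: a_7=1, p_7 = 1*6709 + 1717 = 8426, q_7 = 1*211 + 54 = 265.
Check: 8426^2 - 1011*265^2 = 70997476 - 70997475 = 1, so (x, y) = (8426, 265) solves the equation, and by the theorem it is the least positive solution.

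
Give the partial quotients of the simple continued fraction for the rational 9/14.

[0; 1, 1, 1, 4]

Run the Euclidean algorithm on 9 and 14; the successive quotients are the partial quotients a_0, a_1, ... (each step inverts the fractional part left over by the previous one):
  9 = 0*14 + 9, so a_0 = 0.
  14 = 1*9 + 5, so a_1 = 1.
  9 = 1*5 + 4, so a_2 = 1.
  5 = 1*4 + 1, so a_3 = 1.
  4 = 4*1 + 0, so a_4 = 4.
The remainder reaches 0 after 5 divisions, so the expansion has 5 partial quotients, read off in order.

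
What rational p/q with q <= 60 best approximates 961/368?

47/18

Expand x = 961/368 as a continued fraction with the Euclidean algorithm:
  961 = 2*368 + 225, so a_0 = 2.
  368 = 1*225 + 143, so a_1 = 1.
  225 = 1*143 + 82, so a_2 = 1.
  143 = 1*82 + 61, so a_3 = 1.
  82 = 1*61 + 21, so a_4 = 1.
  61 = 2*21 + 19, so a_5 = 2.
  21 = 1*19 + 2, so a_6 = 1.
  19 = 9*2 + 1, so a_7 = 9.
  2 = 2*1 + 0, so a_8 = 2.
so x = [2; 1, 1, 1, 1, 2, 1, 9, 2].
Convergents (p_i = a_i*p_{i-1} + p_{i-2}, q_i = a_i*q_{i-1} + q_{i-2} with p_{-2}=0, p_{-1}=1, q_{-2}=1, q_{-1}=0), until the denominator exceeds 60:
  i=0: a_0=2, p_0 = 2*1 + 0 = 2, q_0 = 2*0 + 1 = 1.
  i=1: a_1=1, p_1 = 1*2 + 1 = 3, q_1 = 1*1 + 0 = 1.
  i=2: a_2=1, p_2 = 1*3 + 2 = 5, q_2 = 1*1 + 1 = 2.
  i=3: a_3=1, p_3 = 1*5 + 3 = 8, q_3 = 1*2 + 1 = 3.
  i=4: a_4=1, p_4 = 1*8 + 5 = 13, q_4 = 1*3 + 2 = 5.
  i=5: a_5=2, p_5 = 2*13 + 8 = 34, q_5 = 2*5 + 3 = 13.
  i=6: a_6=1, p_6 = 1*34 + 13 = 47, q_6 = 1*13 + 5 = 18.
  i=7: a_7=9, p_7 = 9*47 + 34 = 457, q_7 = 9*18 + 13 = 175.
q_7 = 175 > 60, so the last convergent with denominator <= 60 is p_6/q_6 = 47/18.
The closest fraction with denominator <= 60 is either p_6/q_6 or the intermediate fraction (k*p_6 + p_5)/(k*q_6 + q_5) with the largest k >= 1 whose denominator stays <= 60; these approach x as k grows, and every other convergent or intermediate fraction in range is farther away.
Largest k: floor((60 - q_5)/q_6) = floor((60 - 13)/18) = 2.
That gives (2*47 + 34)/(2*18 + 13) = 128/49.
Compare the errors: |x - 47/18| = |961*18 - 47*368|/(368*18) = 2/6624, and |x - 128/49| = |961*49 - 128*368|/(368*49) = 15/18032.
Cross-multiplying, 2*18032 = 36064 < 99360 = 15*6624, so 2/6624 is smaller: the convergent 47/18 is closer to x than 128/49.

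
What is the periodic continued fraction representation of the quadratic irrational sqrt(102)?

[10; (10, 20)]

Write x_i = (sqrt(102) + m_i)/d_i with (m_0, d_0) = (0, 1). a_0 = floor(sqrt(102)) = 10, since 10^2 = 100 <= 102 < 121 = 11^2.
Iterate m_{i+1} = d_i*a_i - m_i, d_{i+1} = (102 - m_{i+1}^2)/d_i, a_{i+1} = floor((a_0 + m_{i+1})/d_{i+1}):
  m_1 = 1*10 - 0 = 10, d_1 = (102 - 10^2)/1 = 2/1 = 2, a_1 = floor((10 + 10)/2) = 10.
  m_2 = 2*10 - 10 = 10, d_2 = (102 - 10^2)/2 = 2/2 = 1, a_2 = floor((10 + 10)/1) = 20.
  m_3 = 1*20 - 10 = 10, d_3 = (102 - 10^2)/1 = 2/1 = 2: (m_3, d_3) = (m_1, d_1) = (10, 2), so from here the quotients repeat a_1, a_2; the period length is 2.
Hence the expansion of sqrt(102) is a_0 = 10 followed by the repeating block 10, 20 (period 2).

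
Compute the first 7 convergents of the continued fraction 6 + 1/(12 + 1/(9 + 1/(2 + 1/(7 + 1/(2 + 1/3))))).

Using the convergent recurrence p_i = a_i*p_{i-1} + p_{i-2}, q_i = a_i*q_{i-1} + q_{i-2} with p_{-2}=0, p_{-1}=1, q_{-2}=1, q_{-1}=0:
  i=0: a_0=6, p_0 = 6*1 + 0 = 6, q_0 = 6*0 + 1 = 1.
  i=1: a_1=12, p_1 = 12*6 + 1 = 73, q_1 = 12*1 + 0 = 12.
  i=2: a_2=9, p_2 = 9*73 + 6 = 663, q_2 = 9*12 + 1 = 109.
  i=3: a_3=2, p_3 = 2*663 + 73 = 1399, q_3 = 2*109 + 12 = 230.
  i=4: a_4=7, p_4 = 7*1399 + 663 = 10456, q_4 = 7*230 + 109 = 1719.
  i=5: a_5=2, p_5 = 2*10456 + 1399 = 22311, q_5 = 2*1719 + 230 = 3668.
  i=6: a_6=3, p_6 = 3*22311 + 10456 = 77389, q_6 = 3*3668 + 1719 = 12723.

6/1, 73/12, 663/109, 1399/230, 10456/1719, 22311/3668, 77389/12723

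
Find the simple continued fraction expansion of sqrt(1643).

Write x_i = (sqrt(1643) + m_i)/d_i with (m_0, d_0) = (0, 1). a_0 = floor(sqrt(1643)) = 40, since 40^2 = 1600 <= 1643 < 1681 = 41^2.
Iterate m_{i+1} = d_i*a_i - m_i, d_{i+1} = (1643 - m_{i+1}^2)/d_i, a_{i+1} = floor((a_0 + m_{i+1})/d_{i+1}):
  m_1 = 1*40 - 0 = 40, d_1 = (1643 - 40^2)/1 = 43/1 = 43, a_1 = floor((40 + 40)/43) = 1.
  m_2 = 43*1 - 40 = 3, d_2 = (1643 - 3^2)/43 = 1634/43 = 38, a_2 = floor((40 + 3)/38) = 1.
  m_3 = 38*1 - 3 = 35, d_3 = (1643 - 35^2)/38 = 418/38 = 11, a_3 = floor((40 + 35)/11) = 6.
  m_4 = 11*6 - 35 = 31, d_4 = (1643 - 31^2)/11 = 682/11 = 62, a_4 = floor((40 + 31)/62) = 1.
  m_5 = 62*1 - 31 = 31, d_5 = (1643 - 31^2)/62 = 682/62 = 11, a_5 = floor((40 + 31)/11) = 6.
  m_6 = 11*6 - 31 = 35, d_6 = (1643 - 35^2)/11 = 418/11 = 38, a_6 = floor((40 + 35)/38) = 1.
  m_7 = 38*1 - 35 = 3, d_7 = (1643 - 3^2)/38 = 1634/38 = 43, a_7 = floor((40 + 3)/43) = 1.
  m_8 = 43*1 - 3 = 40, d_8 = (1643 - 40^2)/43 = 43/43 = 1, a_8 = floor((40 + 40)/1) = 80.
  m_9 = 1*80 - 40 = 40, d_9 = (1643 - 40^2)/1 = 43/1 = 43: (m_9, d_9) = (m_1, d_1) = (40, 43), so from here the quotients repeat a_1, ..., a_8; the period length is 8.
Hence the expansion of sqrt(1643) is a_0 = 40 followed by the repeating block 1, 1, 6, 1, 6, 1, 1, 80 (period 8).

[40; (1, 1, 6, 1, 6, 1, 1, 80)]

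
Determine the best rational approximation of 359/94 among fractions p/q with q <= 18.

42/11

Expand x = 359/94 as a continued fraction with the Euclidean algorithm:
  359 = 3*94 + 77, so a_0 = 3.
  94 = 1*77 + 17, so a_1 = 1.
  77 = 4*17 + 9, so a_2 = 4.
  17 = 1*9 + 8, so a_3 = 1.
  9 = 1*8 + 1, so a_4 = 1.
  8 = 8*1 + 0, so a_5 = 8.
so x = [3; 1, 4, 1, 1, 8].
Convergents (p_i = a_i*p_{i-1} + p_{i-2}, q_i = a_i*q_{i-1} + q_{i-2} with p_{-2}=0, p_{-1}=1, q_{-2}=1, q_{-1}=0), until the denominator exceeds 18:
  i=0: a_0=3, p_0 = 3*1 + 0 = 3, q_0 = 3*0 + 1 = 1.
  i=1: a_1=1, p_1 = 1*3 + 1 = 4, q_1 = 1*1 + 0 = 1.
  i=2: a_2=4, p_2 = 4*4 + 3 = 19, q_2 = 4*1 + 1 = 5.
  i=3: a_3=1, p_3 = 1*19 + 4 = 23, q_3 = 1*5 + 1 = 6.
  i=4: a_4=1, p_4 = 1*23 + 19 = 42, q_4 = 1*6 + 5 = 11.
  i=5: a_5=8, p_5 = 8*42 + 23 = 359, q_5 = 8*11 + 6 = 94.
q_5 = 94 > 18, so the last convergent with denominator <= 18 is p_4/q_4 = 42/11.
The closest fraction with denominator <= 18 is either p_4/q_4 or the intermediate fraction (k*p_4 + p_3)/(k*q_4 + q_3) with the largest k >= 1 whose denominator stays <= 18; these approach x as k grows, and every other convergent or intermediate fraction in range is farther away.
Largest k: floor((18 - q_3)/q_4) = floor((18 - 6)/11) = 1.
That gives (1*42 + 23)/(1*11 + 6) = 65/17.
Compare the errors: |x - 42/11| = |359*11 - 42*94|/(94*11) = 1/1034, and |x - 65/17| = |359*17 - 65*94|/(94*17) = 7/1598.
Cross-multiplying, 1*1598 = 1598 < 7238 = 7*1034, so 1/1034 is smaller: the convergent 42/11 is closer to x than 65/17.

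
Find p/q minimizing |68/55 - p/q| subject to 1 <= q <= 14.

16/13

Expand x = 68/55 as a continued fraction with the Euclidean algorithm:
  68 = 1*55 + 13, so a_0 = 1.
  55 = 4*13 + 3, so a_1 = 4.
  13 = 4*3 + 1, so a_2 = 4.
  3 = 3*1 + 0, so a_3 = 3.
so x = [1; 4, 4, 3].
Convergents (p_i = a_i*p_{i-1} + p_{i-2}, q_i = a_i*q_{i-1} + q_{i-2} with p_{-2}=0, p_{-1}=1, q_{-2}=1, q_{-1}=0), until the denominator exceeds 14:
  i=0: a_0=1, p_0 = 1*1 + 0 = 1, q_0 = 1*0 + 1 = 1.
  i=1: a_1=4, p_1 = 4*1 + 1 = 5, q_1 = 4*1 + 0 = 4.
  i=2: a_2=4, p_2 = 4*5 + 1 = 21, q_2 = 4*4 + 1 = 17.
q_2 = 17 > 14, so the last convergent with denominator <= 14 is p_1/q_1 = 5/4.
The closest fraction with denominator <= 14 is either p_1/q_1 or the intermediate fraction (k*p_1 + p_0)/(k*q_1 + q_0) with the largest k >= 1 whose denominator stays <= 14; these approach x as k grows, and every other convergent or intermediate fraction in range is farther away.
Largest k: floor((14 - q_0)/q_1) = floor((14 - 1)/4) = 3.
That gives (3*5 + 1)/(3*4 + 1) = 16/13.
Compare the errors: |x - 5/4| = |68*4 - 5*55|/(55*4) = 3/220, and |x - 16/13| = |68*13 - 16*55|/(55*13) = 4/715.
Cross-multiplying, 4*220 = 880 < 2145 = 3*715, so 4/715 is smaller: the intermediate fraction 16/13 is closer to x than 5/4.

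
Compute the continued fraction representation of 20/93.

[0; 4, 1, 1, 1, 6]

Run the Euclidean algorithm on 20 and 93; the successive quotients are the partial quotients a_0, a_1, ... (each step inverts the fractional part left over by the previous one):
  20 = 0*93 + 20, so a_0 = 0.
  93 = 4*20 + 13, so a_1 = 4.
  20 = 1*13 + 7, so a_2 = 1.
  13 = 1*7 + 6, so a_3 = 1.
  7 = 1*6 + 1, so a_4 = 1.
  6 = 6*1 + 0, so a_5 = 6.
The remainder reaches 0 after 6 divisions, so the expansion has 6 partial quotients, read off in order.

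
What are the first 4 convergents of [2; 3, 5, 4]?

2/1, 7/3, 37/16, 155/67

Using the convergent recurrence p_i = a_i*p_{i-1} + p_{i-2}, q_i = a_i*q_{i-1} + q_{i-2} with p_{-2}=0, p_{-1}=1, q_{-2}=1, q_{-1}=0:
  i=0: a_0=2, p_0 = 2*1 + 0 = 2, q_0 = 2*0 + 1 = 1.
  i=1: a_1=3, p_1 = 3*2 + 1 = 7, q_1 = 3*1 + 0 = 3.
  i=2: a_2=5, p_2 = 5*7 + 2 = 37, q_2 = 5*3 + 1 = 16.
  i=3: a_3=4, p_3 = 4*37 + 7 = 155, q_3 = 4*16 + 3 = 67.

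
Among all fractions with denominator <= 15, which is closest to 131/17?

Expand x = 131/17 as a continued fraction with the Euclidean algorithm:
  131 = 7*17 + 12, so a_0 = 7.
  17 = 1*12 + 5, so a_1 = 1.
  12 = 2*5 + 2, so a_2 = 2.
  5 = 2*2 + 1, so a_3 = 2.
  2 = 2*1 + 0, so a_4 = 2.
so x = [7; 1, 2, 2, 2].
Convergents (p_i = a_i*p_{i-1} + p_{i-2}, q_i = a_i*q_{i-1} + q_{i-2} with p_{-2}=0, p_{-1}=1, q_{-2}=1, q_{-1}=0), until the denominator exceeds 15:
  i=0: a_0=7, p_0 = 7*1 + 0 = 7, q_0 = 7*0 + 1 = 1.
  i=1: a_1=1, p_1 = 1*7 + 1 = 8, q_1 = 1*1 + 0 = 1.
  i=2: a_2=2, p_2 = 2*8 + 7 = 23, q_2 = 2*1 + 1 = 3.
  i=3: a_3=2, p_3 = 2*23 + 8 = 54, q_3 = 2*3 + 1 = 7.
  i=4: a_4=2, p_4 = 2*54 + 23 = 131, q_4 = 2*7 + 3 = 17.
q_4 = 17 > 15, so the last convergent with denominator <= 15 is p_3/q_3 = 54/7.
The closest fraction with denominator <= 15 is either p_3/q_3 or the intermediate fraction (k*p_3 + p_2)/(k*q_3 + q_2) with the largest k >= 1 whose denominator stays <= 15; these approach x as k grows, and every other convergent or intermediate fraction in range is farther away.
Largest k: floor((15 - q_2)/q_3) = floor((15 - 3)/7) = 1.
That gives (1*54 + 23)/(1*7 + 3) = 77/10.
Compare the errors: |x - 54/7| = |131*7 - 54*17|/(17*7) = 1/119, and |x - 77/10| = |131*10 - 77*17|/(17*10) = 1/170.
Cross-multiplying, 1*119 = 119 < 170 = 1*170, so 1/170 is smaller: the intermediate fraction 77/10 is closer to x than 54/7.

77/10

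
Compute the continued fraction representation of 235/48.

[4; 1, 8, 1, 1, 2]

Run the Euclidean algorithm on 235 and 48; the successive quotients are the partial quotients a_0, a_1, ... (each step inverts the fractional part left over by the previous one):
  235 = 4*48 + 43, so a_0 = 4.
  48 = 1*43 + 5, so a_1 = 1.
  43 = 8*5 + 3, so a_2 = 8.
  5 = 1*3 + 2, so a_3 = 1.
  3 = 1*2 + 1, so a_4 = 1.
  2 = 2*1 + 0, so a_5 = 2.
The remainder reaches 0 after 6 divisions, so the expansion has 6 partial quotients, read off in order.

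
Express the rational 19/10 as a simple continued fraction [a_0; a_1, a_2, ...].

Run the Euclidean algorithm on 19 and 10; the successive quotients are the partial quotients a_0, a_1, ... (each step inverts the fractional part left over by the previous one):
  19 = 1*10 + 9, so a_0 = 1.
  10 = 1*9 + 1, so a_1 = 1.
  9 = 9*1 + 0, so a_2 = 9.
The remainder reaches 0 after 3 divisions, so the expansion has 3 partial quotients, read off in order.

[1; 1, 9]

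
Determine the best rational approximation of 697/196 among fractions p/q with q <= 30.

32/9

Expand x = 697/196 as a continued fraction with the Euclidean algorithm:
  697 = 3*196 + 109, so a_0 = 3.
  196 = 1*109 + 87, so a_1 = 1.
  109 = 1*87 + 22, so a_2 = 1.
  87 = 3*22 + 21, so a_3 = 3.
  22 = 1*21 + 1, so a_4 = 1.
  21 = 21*1 + 0, so a_5 = 21.
so x = [3; 1, 1, 3, 1, 21].
Convergents (p_i = a_i*p_{i-1} + p_{i-2}, q_i = a_i*q_{i-1} + q_{i-2} with p_{-2}=0, p_{-1}=1, q_{-2}=1, q_{-1}=0), until the denominator exceeds 30:
  i=0: a_0=3, p_0 = 3*1 + 0 = 3, q_0 = 3*0 + 1 = 1.
  i=1: a_1=1, p_1 = 1*3 + 1 = 4, q_1 = 1*1 + 0 = 1.
  i=2: a_2=1, p_2 = 1*4 + 3 = 7, q_2 = 1*1 + 1 = 2.
  i=3: a_3=3, p_3 = 3*7 + 4 = 25, q_3 = 3*2 + 1 = 7.
  i=4: a_4=1, p_4 = 1*25 + 7 = 32, q_4 = 1*7 + 2 = 9.
  i=5: a_5=21, p_5 = 21*32 + 25 = 697, q_5 = 21*9 + 7 = 196.
q_5 = 196 > 30, so the last convergent with denominator <= 30 is p_4/q_4 = 32/9.
The closest fraction with denominator <= 30 is either p_4/q_4 or the intermediate fraction (k*p_4 + p_3)/(k*q_4 + q_3) with the largest k >= 1 whose denominator stays <= 30; these approach x as k grows, and every other convergent or intermediate fraction in range is farther away.
Largest k: floor((30 - q_3)/q_4) = floor((30 - 7)/9) = 2.
That gives (2*32 + 25)/(2*9 + 7) = 89/25.
Compare the errors: |x - 32/9| = |697*9 - 32*196|/(196*9) = 1/1764, and |x - 89/25| = |697*25 - 89*196|/(196*25) = 19/4900.
Cross-multiplying, 1*4900 = 4900 < 33516 = 19*1764, so 1/1764 is smaller: the convergent 32/9 is closer to x than 89/25.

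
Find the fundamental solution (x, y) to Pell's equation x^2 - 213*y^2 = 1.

(x, y) = (194399, 13320)

First expand sqrt(213) as a continued fraction. With x_i = (sqrt(213) + m_i)/d_i and (m_0, d_0) = (0, 1): a_0 = floor(sqrt(213)) = 14, since 14^2 = 196 <= 213 < 225 = 15^2.
Iterate m_{i+1} = d_i*a_i - m_i, d_{i+1} = (213 - m_{i+1}^2)/d_i, a_{i+1} = floor((a_0 + m_{i+1})/d_{i+1}):
  m_1 = 1*14 - 0 = 14, d_1 = (213 - 14^2)/1 = 17/1 = 17, a_1 = floor((14 + 14)/17) = 1.
  m_2 = 17*1 - 14 = 3, d_2 = (213 - 3^2)/17 = 204/17 = 12, a_2 = floor((14 + 3)/12) = 1.
  m_3 = 12*1 - 3 = 9, d_3 = (213 - 9^2)/12 = 132/12 = 11, a_3 = floor((14 + 9)/11) = 2.
  m_4 = 11*2 - 9 = 13, d_4 = (213 - 13^2)/11 = 44/11 = 4, a_4 = floor((14 + 13)/4) = 6.
  m_5 = 4*6 - 13 = 11, d_5 = (213 - 11^2)/4 = 92/4 = 23, a_5 = floor((14 + 11)/23) = 1.
  m_6 = 23*1 - 11 = 12, d_6 = (213 - 12^2)/23 = 69/23 = 3, a_6 = floor((14 + 12)/3) = 8.
  m_7 = 3*8 - 12 = 12, d_7 = (213 - 12^2)/3 = 69/3 = 23, a_7 = floor((14 + 12)/23) = 1.
  m_8 = 23*1 - 12 = 11, d_8 = (213 - 11^2)/23 = 92/23 = 4, a_8 = floor((14 + 11)/4) = 6.
  m_9 = 4*6 - 11 = 13, d_9 = (213 - 13^2)/4 = 44/4 = 11, a_9 = floor((14 + 13)/11) = 2.
  m_10 = 11*2 - 13 = 9, d_10 = (213 - 9^2)/11 = 132/11 = 12, a_10 = floor((14 + 9)/12) = 1.
  m_11 = 12*1 - 9 = 3, d_11 = (213 - 3^2)/12 = 204/12 = 17, a_11 = floor((14 + 3)/17) = 1.
  m_12 = 17*1 - 3 = 14, d_12 = (213 - 14^2)/17 = 17/17 = 1, a_12 = floor((14 + 14)/1) = 28.
  m_13 = 1*28 - 14 = 14, d_13 = (213 - 14^2)/1 = 17/1 = 17: (m_13, d_13) = (m_1, d_1) = (14, 17), so from here the quotients repeat a_1, ..., a_12; the period length is 12.
So sqrt(213) = [14; (1, 1, 2, 6, 1, 8, 1, 6, 2, 1, 1, 28)] with period length k = 12.
k is even, so the fundamental solution of x^2 - 213y^2 = 1 is (p_{k-1}, q_{k-1}) = (p_11, q_11); compute convergents through index 11.
Convergents (p_i = a_i*p_{i-1} + p_{i-2}, q_i = a_i*q_{i-1} + q_{i-2} with p_{-2}=0, p_{-1}=1, q_{-2}=1, q_{-1}=0):
  i=0: a_0=14, p_0 = 14*1 + 0 = 14, q_0 = 14*0 + 1 = 1.
  i=1: a_1=1, p_1 = 1*14 + 1 = 15, q_1 = 1*1 + 0 = 1.
  i=2: a_2=1, p_2 = 1*15 + 14 = 29, q_2 = 1*1 + 1 = 2.
  i=3: a_3=2, p_3 = 2*29 + 15 = 73, q_3 = 2*2 + 1 = 5.
  i=4: a_4=6, p_4 = 6*73 + 29 = 467, q_4 = 6*5 + 2 = 32.
  i=5: a_5=1, p_5 = 1*467 + 73 = 540, q_5 = 1*32 + 5 = 37.
  i=6: a_6=8, p_6 = 8*540 + 467 = 4787, q_6 = 8*37 + 32 = 328.
  i=7: a_7=1, p_7 = 1*4787 + 540 = 5327, q_7 = 1*328 + 37 = 365.
  i=8: a_8=6, p_8 = 6*5327 + 4787 = 36749, q_8 = 6*365 + 328 = 2518.
  i=9: a_9=2, p_9 = 2*36749 + 5327 = 78825, q_9 = 2*2518 + 365 = 5401.
  i=10: a_10=1, p_10 = 1*78825 + 36749 = 115574, q_10 = 1*5401 + 2518 = 7919.
  i=11: a_11=1, p_11 = 1*115574 + 78825 = 194399, q_11 = 1*7919 + 5401 = 13320.
Check: 194399^2 - 213*13320^2 = 37790971201 - 37790971200 = 1, so (x, y) = (194399, 13320) solves the equation, and by the theorem it is the least positive solution.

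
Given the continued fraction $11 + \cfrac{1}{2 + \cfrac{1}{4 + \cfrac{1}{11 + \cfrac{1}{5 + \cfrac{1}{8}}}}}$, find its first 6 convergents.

11/1, 23/2, 103/9, 1156/101, 5883/514, 48220/4213

Using the convergent recurrence p_i = a_i*p_{i-1} + p_{i-2}, q_i = a_i*q_{i-1} + q_{i-2} with p_{-2}=0, p_{-1}=1, q_{-2}=1, q_{-1}=0:
  i=0: a_0=11, p_0 = 11*1 + 0 = 11, q_0 = 11*0 + 1 = 1.
  i=1: a_1=2, p_1 = 2*11 + 1 = 23, q_1 = 2*1 + 0 = 2.
  i=2: a_2=4, p_2 = 4*23 + 11 = 103, q_2 = 4*2 + 1 = 9.
  i=3: a_3=11, p_3 = 11*103 + 23 = 1156, q_3 = 11*9 + 2 = 101.
  i=4: a_4=5, p_4 = 5*1156 + 103 = 5883, q_4 = 5*101 + 9 = 514.
  i=5: a_5=8, p_5 = 8*5883 + 1156 = 48220, q_5 = 8*514 + 101 = 4213.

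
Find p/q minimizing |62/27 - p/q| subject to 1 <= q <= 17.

39/17

Expand x = 62/27 as a continued fraction with the Euclidean algorithm:
  62 = 2*27 + 8, so a_0 = 2.
  27 = 3*8 + 3, so a_1 = 3.
  8 = 2*3 + 2, so a_2 = 2.
  3 = 1*2 + 1, so a_3 = 1.
  2 = 2*1 + 0, so a_4 = 2.
so x = [2; 3, 2, 1, 2].
Convergents (p_i = a_i*p_{i-1} + p_{i-2}, q_i = a_i*q_{i-1} + q_{i-2} with p_{-2}=0, p_{-1}=1, q_{-2}=1, q_{-1}=0), until the denominator exceeds 17:
  i=0: a_0=2, p_0 = 2*1 + 0 = 2, q_0 = 2*0 + 1 = 1.
  i=1: a_1=3, p_1 = 3*2 + 1 = 7, q_1 = 3*1 + 0 = 3.
  i=2: a_2=2, p_2 = 2*7 + 2 = 16, q_2 = 2*3 + 1 = 7.
  i=3: a_3=1, p_3 = 1*16 + 7 = 23, q_3 = 1*7 + 3 = 10.
  i=4: a_4=2, p_4 = 2*23 + 16 = 62, q_4 = 2*10 + 7 = 27.
q_4 = 27 > 17, so the last convergent with denominator <= 17 is p_3/q_3 = 23/10.
The closest fraction with denominator <= 17 is either p_3/q_3 or the intermediate fraction (k*p_3 + p_2)/(k*q_3 + q_2) with the largest k >= 1 whose denominator stays <= 17; these approach x as k grows, and every other convergent or intermediate fraction in range is farther away.
Largest k: floor((17 - q_2)/q_3) = floor((17 - 7)/10) = 1.
That gives (1*23 + 16)/(1*10 + 7) = 39/17.
Compare the errors: |x - 23/10| = |62*10 - 23*27|/(27*10) = 1/270, and |x - 39/17| = |62*17 - 39*27|/(27*17) = 1/459.
Cross-multiplying, 1*270 = 270 < 459 = 1*459, so 1/459 is smaller: the intermediate fraction 39/17 is closer to x than 23/10.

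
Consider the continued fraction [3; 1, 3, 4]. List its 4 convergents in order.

Using the convergent recurrence p_i = a_i*p_{i-1} + p_{i-2}, q_i = a_i*q_{i-1} + q_{i-2} with p_{-2}=0, p_{-1}=1, q_{-2}=1, q_{-1}=0:
  i=0: a_0=3, p_0 = 3*1 + 0 = 3, q_0 = 3*0 + 1 = 1.
  i=1: a_1=1, p_1 = 1*3 + 1 = 4, q_1 = 1*1 + 0 = 1.
  i=2: a_2=3, p_2 = 3*4 + 3 = 15, q_2 = 3*1 + 1 = 4.
  i=3: a_3=4, p_3 = 4*15 + 4 = 64, q_3 = 4*4 + 1 = 17.

3/1, 4/1, 15/4, 64/17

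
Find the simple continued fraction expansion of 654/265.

[2; 2, 7, 3, 2, 2]

Run the Euclidean algorithm on 654 and 265; the successive quotients are the partial quotients a_0, a_1, ... (each step inverts the fractional part left over by the previous one):
  654 = 2*265 + 124, so a_0 = 2.
  265 = 2*124 + 17, so a_1 = 2.
  124 = 7*17 + 5, so a_2 = 7.
  17 = 3*5 + 2, so a_3 = 3.
  5 = 2*2 + 1, so a_4 = 2.
  2 = 2*1 + 0, so a_5 = 2.
The remainder reaches 0 after 6 divisions, so the expansion has 6 partial quotients, read off in order.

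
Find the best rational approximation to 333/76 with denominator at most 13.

Expand x = 333/76 as a continued fraction with the Euclidean algorithm:
  333 = 4*76 + 29, so a_0 = 4.
  76 = 2*29 + 18, so a_1 = 2.
  29 = 1*18 + 11, so a_2 = 1.
  18 = 1*11 + 7, so a_3 = 1.
  11 = 1*7 + 4, so a_4 = 1.
  7 = 1*4 + 3, so a_5 = 1.
  4 = 1*3 + 1, so a_6 = 1.
  3 = 3*1 + 0, so a_7 = 3.
so x = [4; 2, 1, 1, 1, 1, 1, 3].
Convergents (p_i = a_i*p_{i-1} + p_{i-2}, q_i = a_i*q_{i-1} + q_{i-2} with p_{-2}=0, p_{-1}=1, q_{-2}=1, q_{-1}=0), until the denominator exceeds 13:
  i=0: a_0=4, p_0 = 4*1 + 0 = 4, q_0 = 4*0 + 1 = 1.
  i=1: a_1=2, p_1 = 2*4 + 1 = 9, q_1 = 2*1 + 0 = 2.
  i=2: a_2=1, p_2 = 1*9 + 4 = 13, q_2 = 1*2 + 1 = 3.
  i=3: a_3=1, p_3 = 1*13 + 9 = 22, q_3 = 1*3 + 2 = 5.
  i=4: a_4=1, p_4 = 1*22 + 13 = 35, q_4 = 1*5 + 3 = 8.
  i=5: a_5=1, p_5 = 1*35 + 22 = 57, q_5 = 1*8 + 5 = 13.
  i=6: a_6=1, p_6 = 1*57 + 35 = 92, q_6 = 1*13 + 8 = 21.
q_6 = 21 > 13, so the last convergent with denominator <= 13 is p_5/q_5 = 57/13.
The closest fraction with denominator <= 13 is either p_5/q_5 or the intermediate fraction (k*p_5 + p_4)/(k*q_5 + q_4) with the largest k >= 1 whose denominator stays <= 13; these approach x as k grows, and every other convergent or intermediate fraction in range is farther away.
Largest k: floor((13 - q_4)/q_5) = floor((13 - 8)/13) = 0.
Since k = 0, no intermediate fraction beyond p_5/q_5 has denominator <= 13, so the convergent 57/13 is the closest (its error is |333*13 - 57*76|/(76*13) = 3/988).

57/13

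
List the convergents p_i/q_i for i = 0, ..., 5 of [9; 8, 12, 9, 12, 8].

9/1, 73/8, 885/97, 8038/881, 97341/10669, 786766/86233

Using the convergent recurrence p_i = a_i*p_{i-1} + p_{i-2}, q_i = a_i*q_{i-1} + q_{i-2} with p_{-2}=0, p_{-1}=1, q_{-2}=1, q_{-1}=0:
  i=0: a_0=9, p_0 = 9*1 + 0 = 9, q_0 = 9*0 + 1 = 1.
  i=1: a_1=8, p_1 = 8*9 + 1 = 73, q_1 = 8*1 + 0 = 8.
  i=2: a_2=12, p_2 = 12*73 + 9 = 885, q_2 = 12*8 + 1 = 97.
  i=3: a_3=9, p_3 = 9*885 + 73 = 8038, q_3 = 9*97 + 8 = 881.
  i=4: a_4=12, p_4 = 12*8038 + 885 = 97341, q_4 = 12*881 + 97 = 10669.
  i=5: a_5=8, p_5 = 8*97341 + 8038 = 786766, q_5 = 8*10669 + 881 = 86233.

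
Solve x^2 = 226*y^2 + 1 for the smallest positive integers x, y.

(x, y) = (451, 30)

First expand sqrt(226) as a continued fraction. With x_i = (sqrt(226) + m_i)/d_i and (m_0, d_0) = (0, 1): a_0 = floor(sqrt(226)) = 15, since 15^2 = 225 <= 226 < 256 = 16^2.
Iterate m_{i+1} = d_i*a_i - m_i, d_{i+1} = (226 - m_{i+1}^2)/d_i, a_{i+1} = floor((a_0 + m_{i+1})/d_{i+1}):
  m_1 = 1*15 - 0 = 15, d_1 = (226 - 15^2)/1 = 1/1 = 1, a_1 = floor((15 + 15)/1) = 30.
  m_2 = 1*30 - 15 = 15, d_2 = (226 - 15^2)/1 = 1/1 = 1: (m_2, d_2) = (m_1, d_1) = (15, 1), so from here the quotient a_1 repeats; the period length is 1.
So sqrt(226) = [15; (30)] with period length k = 1.
k is odd, so (p_{k-1}, q_{k-1}) only solves x^2 - 226y^2 = -1 and the fundamental solution of x^2 - 226y^2 = 1 is (p_{2k-1}, q_{2k-1}) = (p_1, q_1); compute convergents through index 1, running through the period twice.
Convergents (p_i = a_i*p_{i-1} + p_{i-2}, q_i = a_i*q_{i-1} + q_{i-2} with p_{-2}=0, p_{-1}=1, q_{-2}=1, q_{-1}=0):
  i=0: a_0=15, p_0 = 15*1 + 0 = 15, q_0 = 15*0 + 1 = 1.
  i=1: a_1=30, p_1 = 30*15 + 1 = 451, q_1 = 30*1 + 0 = 30.
Indeed p_0^2 - 226*q_0^2 = 225 - 226 = -1, not +1.
Check: 451^2 - 226*30^2 = 203401 - 203400 = 1, so (x, y) = (451, 30) solves the equation, and by the theorem it is the least positive solution.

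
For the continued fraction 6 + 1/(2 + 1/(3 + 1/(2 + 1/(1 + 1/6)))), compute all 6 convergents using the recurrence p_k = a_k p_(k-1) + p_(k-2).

Using the convergent recurrence p_i = a_i*p_{i-1} + p_{i-2}, q_i = a_i*q_{i-1} + q_{i-2} with p_{-2}=0, p_{-1}=1, q_{-2}=1, q_{-1}=0:
  i=0: a_0=6, p_0 = 6*1 + 0 = 6, q_0 = 6*0 + 1 = 1.
  i=1: a_1=2, p_1 = 2*6 + 1 = 13, q_1 = 2*1 + 0 = 2.
  i=2: a_2=3, p_2 = 3*13 + 6 = 45, q_2 = 3*2 + 1 = 7.
  i=3: a_3=2, p_3 = 2*45 + 13 = 103, q_3 = 2*7 + 2 = 16.
  i=4: a_4=1, p_4 = 1*103 + 45 = 148, q_4 = 1*16 + 7 = 23.
  i=5: a_5=6, p_5 = 6*148 + 103 = 991, q_5 = 6*23 + 16 = 154.

6/1, 13/2, 45/7, 103/16, 148/23, 991/154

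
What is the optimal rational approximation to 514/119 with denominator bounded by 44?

108/25

Expand x = 514/119 as a continued fraction with the Euclidean algorithm:
  514 = 4*119 + 38, so a_0 = 4.
  119 = 3*38 + 5, so a_1 = 3.
  38 = 7*5 + 3, so a_2 = 7.
  5 = 1*3 + 2, so a_3 = 1.
  3 = 1*2 + 1, so a_4 = 1.
  2 = 2*1 + 0, so a_5 = 2.
so x = [4; 3, 7, 1, 1, 2].
Convergents (p_i = a_i*p_{i-1} + p_{i-2}, q_i = a_i*q_{i-1} + q_{i-2} with p_{-2}=0, p_{-1}=1, q_{-2}=1, q_{-1}=0), until the denominator exceeds 44:
  i=0: a_0=4, p_0 = 4*1 + 0 = 4, q_0 = 4*0 + 1 = 1.
  i=1: a_1=3, p_1 = 3*4 + 1 = 13, q_1 = 3*1 + 0 = 3.
  i=2: a_2=7, p_2 = 7*13 + 4 = 95, q_2 = 7*3 + 1 = 22.
  i=3: a_3=1, p_3 = 1*95 + 13 = 108, q_3 = 1*22 + 3 = 25.
  i=4: a_4=1, p_4 = 1*108 + 95 = 203, q_4 = 1*25 + 22 = 47.
q_4 = 47 > 44, so the last convergent with denominator <= 44 is p_3/q_3 = 108/25.
The closest fraction with denominator <= 44 is either p_3/q_3 or the intermediate fraction (k*p_3 + p_2)/(k*q_3 + q_2) with the largest k >= 1 whose denominator stays <= 44; these approach x as k grows, and every other convergent or intermediate fraction in range is farther away.
Largest k: floor((44 - q_2)/q_3) = floor((44 - 22)/25) = 0.
Since k = 0, no intermediate fraction beyond p_3/q_3 has denominator <= 44, so the convergent 108/25 is the closest (its error is |514*25 - 108*119|/(119*25) = 2/2975).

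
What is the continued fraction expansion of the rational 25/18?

[1; 2, 1, 1, 3]

Run the Euclidean algorithm on 25 and 18; the successive quotients are the partial quotients a_0, a_1, ... (each step inverts the fractional part left over by the previous one):
  25 = 1*18 + 7, so a_0 = 1.
  18 = 2*7 + 4, so a_1 = 2.
  7 = 1*4 + 3, so a_2 = 1.
  4 = 1*3 + 1, so a_3 = 1.
  3 = 3*1 + 0, so a_4 = 3.
The remainder reaches 0 after 5 divisions, so the expansion has 5 partial quotients, read off in order.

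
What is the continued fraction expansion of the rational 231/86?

[2; 1, 2, 5, 2, 2]

Run the Euclidean algorithm on 231 and 86; the successive quotients are the partial quotients a_0, a_1, ... (each step inverts the fractional part left over by the previous one):
  231 = 2*86 + 59, so a_0 = 2.
  86 = 1*59 + 27, so a_1 = 1.
  59 = 2*27 + 5, so a_2 = 2.
  27 = 5*5 + 2, so a_3 = 5.
  5 = 2*2 + 1, so a_4 = 2.
  2 = 2*1 + 0, so a_5 = 2.
The remainder reaches 0 after 6 divisions, so the expansion has 6 partial quotients, read off in order.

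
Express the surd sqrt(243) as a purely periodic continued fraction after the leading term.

[15; (1, 1, 2, 3, 15, 3, 2, 1, 1, 30)]

Write x_i = (sqrt(243) + m_i)/d_i with (m_0, d_0) = (0, 1). a_0 = floor(sqrt(243)) = 15, since 15^2 = 225 <= 243 < 256 = 16^2.
Iterate m_{i+1} = d_i*a_i - m_i, d_{i+1} = (243 - m_{i+1}^2)/d_i, a_{i+1} = floor((a_0 + m_{i+1})/d_{i+1}):
  m_1 = 1*15 - 0 = 15, d_1 = (243 - 15^2)/1 = 18/1 = 18, a_1 = floor((15 + 15)/18) = 1.
  m_2 = 18*1 - 15 = 3, d_2 = (243 - 3^2)/18 = 234/18 = 13, a_2 = floor((15 + 3)/13) = 1.
  m_3 = 13*1 - 3 = 10, d_3 = (243 - 10^2)/13 = 143/13 = 11, a_3 = floor((15 + 10)/11) = 2.
  m_4 = 11*2 - 10 = 12, d_4 = (243 - 12^2)/11 = 99/11 = 9, a_4 = floor((15 + 12)/9) = 3.
  m_5 = 9*3 - 12 = 15, d_5 = (243 - 15^2)/9 = 18/9 = 2, a_5 = floor((15 + 15)/2) = 15.
  m_6 = 2*15 - 15 = 15, d_6 = (243 - 15^2)/2 = 18/2 = 9, a_6 = floor((15 + 15)/9) = 3.
  m_7 = 9*3 - 15 = 12, d_7 = (243 - 12^2)/9 = 99/9 = 11, a_7 = floor((15 + 12)/11) = 2.
  m_8 = 11*2 - 12 = 10, d_8 = (243 - 10^2)/11 = 143/11 = 13, a_8 = floor((15 + 10)/13) = 1.
  m_9 = 13*1 - 10 = 3, d_9 = (243 - 3^2)/13 = 234/13 = 18, a_9 = floor((15 + 3)/18) = 1.
  m_10 = 18*1 - 3 = 15, d_10 = (243 - 15^2)/18 = 18/18 = 1, a_10 = floor((15 + 15)/1) = 30.
  m_11 = 1*30 - 15 = 15, d_11 = (243 - 15^2)/1 = 18/1 = 18: (m_11, d_11) = (m_1, d_1) = (15, 18), so from here the quotients repeat a_1, ..., a_10; the period length is 10.
Hence the expansion of sqrt(243) is a_0 = 15 followed by the repeating block 1, 1, 2, 3, 15, 3, 2, 1, 1, 30 (period 10).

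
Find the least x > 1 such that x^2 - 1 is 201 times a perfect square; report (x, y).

First expand sqrt(201) as a continued fraction. With x_i = (sqrt(201) + m_i)/d_i and (m_0, d_0) = (0, 1): a_0 = floor(sqrt(201)) = 14, since 14^2 = 196 <= 201 < 225 = 15^2.
Iterate m_{i+1} = d_i*a_i - m_i, d_{i+1} = (201 - m_{i+1}^2)/d_i, a_{i+1} = floor((a_0 + m_{i+1})/d_{i+1}):
  m_1 = 1*14 - 0 = 14, d_1 = (201 - 14^2)/1 = 5/1 = 5, a_1 = floor((14 + 14)/5) = 5.
  m_2 = 5*5 - 14 = 11, d_2 = (201 - 11^2)/5 = 80/5 = 16, a_2 = floor((14 + 11)/16) = 1.
  m_3 = 16*1 - 11 = 5, d_3 = (201 - 5^2)/16 = 176/16 = 11, a_3 = floor((14 + 5)/11) = 1.
  m_4 = 11*1 - 5 = 6, d_4 = (201 - 6^2)/11 = 165/11 = 15, a_4 = floor((14 + 6)/15) = 1.
  m_5 = 15*1 - 6 = 9, d_5 = (201 - 9^2)/15 = 120/15 = 8, a_5 = floor((14 + 9)/8) = 2.
  m_6 = 8*2 - 9 = 7, d_6 = (201 - 7^2)/8 = 152/8 = 19, a_6 = floor((14 + 7)/19) = 1.
  m_7 = 19*1 - 7 = 12, d_7 = (201 - 12^2)/19 = 57/19 = 3, a_7 = floor((14 + 12)/3) = 8.
  m_8 = 3*8 - 12 = 12, d_8 = (201 - 12^2)/3 = 57/3 = 19, a_8 = floor((14 + 12)/19) = 1.
  m_9 = 19*1 - 12 = 7, d_9 = (201 - 7^2)/19 = 152/19 = 8, a_9 = floor((14 + 7)/8) = 2.
  m_10 = 8*2 - 7 = 9, d_10 = (201 - 9^2)/8 = 120/8 = 15, a_10 = floor((14 + 9)/15) = 1.
  m_11 = 15*1 - 9 = 6, d_11 = (201 - 6^2)/15 = 165/15 = 11, a_11 = floor((14 + 6)/11) = 1.
  m_12 = 11*1 - 6 = 5, d_12 = (201 - 5^2)/11 = 176/11 = 16, a_12 = floor((14 + 5)/16) = 1.
  m_13 = 16*1 - 5 = 11, d_13 = (201 - 11^2)/16 = 80/16 = 5, a_13 = floor((14 + 11)/5) = 5.
  m_14 = 5*5 - 11 = 14, d_14 = (201 - 14^2)/5 = 5/5 = 1, a_14 = floor((14 + 14)/1) = 28.
  m_15 = 1*28 - 14 = 14, d_15 = (201 - 14^2)/1 = 5/1 = 5: (m_15, d_15) = (m_1, d_1) = (14, 5), so from here the quotients repeat a_1, ..., a_14; the period length is 14.
So sqrt(201) = [14; (5, 1, 1, 1, 2, 1, 8, 1, 2, 1, 1, 1, 5, 28)] with period length k = 14.
k is even, so the fundamental solution of x^2 - 201y^2 = 1 is (p_{k-1}, q_{k-1}) = (p_13, q_13); compute convergents through index 13.
Convergents (p_i = a_i*p_{i-1} + p_{i-2}, q_i = a_i*q_{i-1} + q_{i-2} with p_{-2}=0, p_{-1}=1, q_{-2}=1, q_{-1}=0):
  i=0: a_0=14, p_0 = 14*1 + 0 = 14, q_0 = 14*0 + 1 = 1.
  i=1: a_1=5, p_1 = 5*14 + 1 = 71, q_1 = 5*1 + 0 = 5.
  i=2: a_2=1, p_2 = 1*71 + 14 = 85, q_2 = 1*5 + 1 = 6.
  i=3: a_3=1, p_3 = 1*85 + 71 = 156, q_3 = 1*6 + 5 = 11.
  i=4: a_4=1, p_4 = 1*156 + 85 = 241, q_4 = 1*11 + 6 = 17.
  i=5: a_5=2, p_5 = 2*241 + 156 = 638, q_5 = 2*17 + 11 = 45.
  i=6: a_6=1, p_6 = 1*638 + 241 = 879, q_6 = 1*45 + 17 = 62.
  i=7: a_7=8, p_7 = 8*879 + 638 = 7670, q_7 = 8*62 + 45 = 541.
  i=8: a_8=1, p_8 = 1*7670 + 879 = 8549, q_8 = 1*541 + 62 = 603.
  i=9: a_9=2, p_9 = 2*8549 + 7670 = 24768, q_9 = 2*603 + 541 = 1747.
  i=10: a_10=1, p_10 = 1*24768 + 8549 = 33317, q_10 = 1*1747 + 603 = 2350.
  i=11: a_11=1, p_11 = 1*33317 + 24768 = 58085, q_11 = 1*2350 + 1747 = 4097.
  i=12: a_12=1, p_12 = 1*58085 + 33317 = 91402, q_12 = 1*4097 + 2350 = 6447.
  i=13: a_13=5, p_13 = 5*91402 + 58085 = 515095, q_13 = 5*6447 + 4097 = 36332.
Check: 515095^2 - 201*36332^2 = 265322859025 - 265322859024 = 1, so (x, y) = (515095, 36332) solves the equation, and by the theorem it is the least positive solution.

(x, y) = (515095, 36332)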